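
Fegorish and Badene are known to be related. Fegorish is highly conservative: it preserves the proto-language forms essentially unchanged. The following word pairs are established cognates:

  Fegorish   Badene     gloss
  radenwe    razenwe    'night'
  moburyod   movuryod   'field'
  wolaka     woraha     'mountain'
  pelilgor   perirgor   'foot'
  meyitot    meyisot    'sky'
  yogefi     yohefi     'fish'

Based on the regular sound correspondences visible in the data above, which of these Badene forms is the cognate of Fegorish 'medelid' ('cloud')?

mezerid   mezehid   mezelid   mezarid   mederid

radenwe ~ razenwe — Fegorish d corresponds to Badene z between vowels (before a front vowel).
pelilgor ~ perirgor — Fegorish l corresponds to Badene r between vowels (before a front vowel).
Applying these to Fegorish 'medelid':
  medelid → mezelid   (d→z between vowels (before a front vowel))
  mezelid → mezerid   (l→r between vowels (before a front vowel))
So the Badene cognate is 'mezerid'.

mezerid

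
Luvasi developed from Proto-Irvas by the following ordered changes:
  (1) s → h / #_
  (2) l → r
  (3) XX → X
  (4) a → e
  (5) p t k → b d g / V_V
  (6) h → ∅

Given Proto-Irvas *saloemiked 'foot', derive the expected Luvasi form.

eroemiged

Luvasi: start from *saloemiked.
  rule 1 (debuccalisation): saloemiked → haloemiked
  rule 2 (unconditioned shift): haloemiked → haroemiked
  rule 3: no change — haroemiked
  rule 4 (vowel merger): haroemiked → heroemiked
  rule 5 (intervocalic voicing): heroemiked → heroemiged
  rule 6 (h-loss): heroemiged → eroemiged
  ⇒ Luvasi eroemiged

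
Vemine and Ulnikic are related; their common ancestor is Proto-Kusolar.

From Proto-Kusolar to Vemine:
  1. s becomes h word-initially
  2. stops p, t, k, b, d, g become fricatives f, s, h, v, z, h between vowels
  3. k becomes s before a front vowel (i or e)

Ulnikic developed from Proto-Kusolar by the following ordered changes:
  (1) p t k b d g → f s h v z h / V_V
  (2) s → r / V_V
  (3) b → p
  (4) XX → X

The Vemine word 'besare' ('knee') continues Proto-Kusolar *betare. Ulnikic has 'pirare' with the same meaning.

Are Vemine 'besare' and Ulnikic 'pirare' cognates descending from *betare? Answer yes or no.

no

Derive the expected Ulnikic reflex of *betare:
Ulnikic: *betare
  betare → besare   [intervocalic lenition]
  besare → berare   [rhotacism]
  berare → perare   [unconditioned shift]
  perare (rule 4 does not apply)
  giving Ulnikic perare.
The regular Ulnikic reflex would be 'perare', but the attested form is 'pirare'. The correspondence is irregular, so they are not cognates (the Ulnikic form has a different source).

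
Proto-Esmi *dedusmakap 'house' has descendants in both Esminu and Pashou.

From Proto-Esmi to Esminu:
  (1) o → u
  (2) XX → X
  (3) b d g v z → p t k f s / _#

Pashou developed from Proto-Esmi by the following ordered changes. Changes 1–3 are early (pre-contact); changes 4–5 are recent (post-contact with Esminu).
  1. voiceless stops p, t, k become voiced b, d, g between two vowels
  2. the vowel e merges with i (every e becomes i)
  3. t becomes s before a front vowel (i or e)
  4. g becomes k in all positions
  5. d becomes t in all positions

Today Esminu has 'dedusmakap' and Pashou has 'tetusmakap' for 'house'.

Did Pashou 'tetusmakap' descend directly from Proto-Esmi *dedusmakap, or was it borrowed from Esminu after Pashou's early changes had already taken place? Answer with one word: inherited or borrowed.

borrowed

If inherited, *dedusmakap would pass through all of Pashou's changes:
Pashou: *dedusmakap > dedusmagap > didusmagap > didusmakap > titusmakap  (by intervocalic voicing, vowel merger, unconditioned shift, unconditioned shift)
If borrowed from Esminu 'dedusmakap' after the early changes, it would undergo only the recent ones:
  rule 4 (unconditioned shift): no change (dedusmakap)
  rule 5 (unconditioned shift): dedusmakap → tetusmakap
  ⇒ as a loan: tetusmakap
Pashou 'tetusmakap' matches the loan outcome 'tetusmakap', not the inherited 'titusmakap' — it skipped the early Pashou changes, so it was borrowed from Esminu.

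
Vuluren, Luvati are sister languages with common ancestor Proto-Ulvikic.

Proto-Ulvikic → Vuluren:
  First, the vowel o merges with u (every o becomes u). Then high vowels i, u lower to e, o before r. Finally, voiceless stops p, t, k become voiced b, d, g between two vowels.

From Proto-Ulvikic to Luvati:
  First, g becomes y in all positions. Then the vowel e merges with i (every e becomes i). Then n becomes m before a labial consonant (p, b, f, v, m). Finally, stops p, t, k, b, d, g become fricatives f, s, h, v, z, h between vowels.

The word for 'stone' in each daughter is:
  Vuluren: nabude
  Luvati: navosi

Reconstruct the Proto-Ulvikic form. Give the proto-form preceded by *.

Position 3: Vuluren has b, Luvati has v. Taking the neighbouring segments as reconstructed: Vuluren b could go back to *p or *b; Luvati v could go back to *b or *v — the one source consistent with every daughter is *b.
Position 6: Vuluren has e, Luvati has i. Taking the neighbouring segments as reconstructed: Vuluren e can only go back to *e; Luvati i could go back to *e or *i — the one source consistent with every daughter is *e.
Continuing position by position gives *nabote; check it forward:
Vuluren: *nabote
  nabote → nabute   [vowel merger]
  nabute (rule 2 does not apply)
  nabute → nabude   [intervocalic voicing]
  giving Vuluren nabude.
Luvati: *nabote
  nabote (rule 1 does not apply)
  nabote → naboti   [vowel merger]
  naboti (rule 3 does not apply)
  naboti → navosi   [intervocalic lenition]
  giving Luvati navosi.
Only *nabote yields all of Vuluren nabude, Luvati navosi.

*nabote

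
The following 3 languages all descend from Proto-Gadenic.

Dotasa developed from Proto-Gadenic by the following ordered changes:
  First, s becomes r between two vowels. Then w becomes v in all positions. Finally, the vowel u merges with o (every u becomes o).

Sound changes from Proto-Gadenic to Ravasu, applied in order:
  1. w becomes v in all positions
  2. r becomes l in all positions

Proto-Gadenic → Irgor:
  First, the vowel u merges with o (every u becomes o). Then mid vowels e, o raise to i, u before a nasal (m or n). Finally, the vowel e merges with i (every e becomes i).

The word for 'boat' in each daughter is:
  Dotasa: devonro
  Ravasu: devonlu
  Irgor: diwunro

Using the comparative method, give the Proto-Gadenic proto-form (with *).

*dewonru

Position 4: Dotasa has o, Ravasu has o, Irgor has u. Ravasu preserves o here (none of its changes turn any other segment into o), so the proto-segment is *o.
Position 2: Dotasa has e, Ravasu has e, Irgor has i. Dotasa preserves e here (none of its changes turn any other segment into e), so the proto-segment is *e.
Position 3: Dotasa has v, Ravasu has v, Irgor has w. Irgor preserves w here (none of its changes turn any other segment into w), so the proto-segment is *w.
Continuing position by position gives *dewonru; check it forward:
Dotasa: start from *dewonru.
  rule 1: no change — dewonru
  rule 2 (unconditioned shift): dewonru → devonru
  rule 3 (vowel merger): devonru → devonro
  ⇒ Dotasa devonro
Ravasu: *dewonru > devonru > devonlu  (by unconditioned shift, unconditioned shift)
Irgor: *dewonru
  dewonru → dewonro   [vowel merger]
  dewonro → dewunro   [pre-nasal raising]
  dewunro → diwunro   [vowel merger]
  giving Irgor diwunro.
*dewonru is the unique common source.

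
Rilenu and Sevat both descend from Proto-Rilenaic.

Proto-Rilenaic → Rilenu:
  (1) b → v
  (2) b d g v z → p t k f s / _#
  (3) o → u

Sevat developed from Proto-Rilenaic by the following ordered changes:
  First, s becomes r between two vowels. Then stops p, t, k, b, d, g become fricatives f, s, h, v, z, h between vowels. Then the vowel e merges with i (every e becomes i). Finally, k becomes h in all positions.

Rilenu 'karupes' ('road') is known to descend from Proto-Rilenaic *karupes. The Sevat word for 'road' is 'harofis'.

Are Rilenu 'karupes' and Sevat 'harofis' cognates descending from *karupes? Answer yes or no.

Derive the expected Sevat reflex of *karupes:
Sevat: start from *karupes.
  rule 1: no change — karupes
  rule 2 (intervocalic lenition): karupes → karufes
  rule 3 (vowel merger): karufes → karufis
  rule 4 (unconditioned shift): karufis → harufis
  ⇒ Sevat harufis
The regular Sevat reflex would be 'harufis', but the attested form is 'harofis'. The correspondence is irregular, so they are not cognates (the Sevat form has a different source).

no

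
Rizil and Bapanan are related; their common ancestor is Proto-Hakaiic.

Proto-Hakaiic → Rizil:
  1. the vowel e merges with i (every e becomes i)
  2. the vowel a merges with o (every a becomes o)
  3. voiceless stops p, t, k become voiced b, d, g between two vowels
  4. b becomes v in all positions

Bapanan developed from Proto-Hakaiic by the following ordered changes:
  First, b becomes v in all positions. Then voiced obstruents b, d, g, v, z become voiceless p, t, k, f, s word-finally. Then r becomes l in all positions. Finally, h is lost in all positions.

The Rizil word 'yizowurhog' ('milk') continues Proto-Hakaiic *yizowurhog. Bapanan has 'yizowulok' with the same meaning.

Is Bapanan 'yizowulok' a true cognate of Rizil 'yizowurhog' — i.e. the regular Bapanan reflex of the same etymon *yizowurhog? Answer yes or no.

Derive the expected Bapanan reflex of *yizowurhog:
Bapanan: *yizowurhog > yizowurhok > yizowulhok > yizowulok  (by final devoicing, unconditioned shift, h-loss)
Bapanan 'yizowulok' matches the regular reflex exactly, so the pair is cognate.

yes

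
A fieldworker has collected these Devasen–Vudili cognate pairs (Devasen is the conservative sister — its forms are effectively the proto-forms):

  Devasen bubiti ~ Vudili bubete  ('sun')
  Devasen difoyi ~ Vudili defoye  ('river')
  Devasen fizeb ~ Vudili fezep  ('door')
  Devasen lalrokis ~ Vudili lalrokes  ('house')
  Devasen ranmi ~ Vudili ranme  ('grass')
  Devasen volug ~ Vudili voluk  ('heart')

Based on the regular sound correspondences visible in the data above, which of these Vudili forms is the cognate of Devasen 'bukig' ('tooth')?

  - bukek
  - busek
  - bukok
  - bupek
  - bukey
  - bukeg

bukek

bubiti ~ bubete, fizeb ~ fezep — Devasen i corresponds to Vudili e after a consonant, before a consonant other than r, m, n, p, b, f, v.
volug ~ voluk — Devasen g corresponds to Vudili k word-finally.
Applying these to Devasen 'bukig':
  bukig → bukeg   (i→e after a consonant, before a consonant other than r, m, n, p, b, f, v)
  bukeg → bukek   (g→k word-finally)
So the Vudili cognate is 'bukek'.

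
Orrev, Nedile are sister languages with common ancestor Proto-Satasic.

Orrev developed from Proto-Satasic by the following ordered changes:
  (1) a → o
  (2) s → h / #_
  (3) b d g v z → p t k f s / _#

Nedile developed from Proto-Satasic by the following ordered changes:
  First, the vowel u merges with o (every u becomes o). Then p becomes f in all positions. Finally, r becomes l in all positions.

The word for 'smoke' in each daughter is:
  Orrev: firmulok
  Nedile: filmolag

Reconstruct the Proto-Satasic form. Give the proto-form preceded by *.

*firmulag

Position 8: Orrev has k, Nedile has g. Nedile preserves g here (none of its changes turn any other segment into g), so the proto-segment is *g.
Position 5: Orrev has u, Nedile has o. Orrev preserves u here (none of its changes turn any other segment into u), so the proto-segment is *u.
This points to *firmulag. Verify forward in each daughter:
Orrev: *firmulag
  firmulag → firmulog   [vowel merger]
  firmulog (rule 2 does not apply)
  firmulog → firmulok   [final devoicing]
  giving Orrev firmulok.
Nedile: start from *firmulag.
  rule 1 (vowel merger): firmulag → firmolag
  rule 2: no change — firmolag
  rule 3 (unconditioned shift): firmolag → filmolag
  ⇒ Nedile filmolag
Only *firmulag yields all of Orrev firmulok, Nedile filmolag.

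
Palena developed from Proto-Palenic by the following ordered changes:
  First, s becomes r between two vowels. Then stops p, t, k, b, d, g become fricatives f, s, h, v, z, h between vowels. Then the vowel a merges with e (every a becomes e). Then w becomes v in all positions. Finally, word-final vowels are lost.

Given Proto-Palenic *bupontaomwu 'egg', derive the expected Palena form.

bufonteomv

Palena: *bupontaomwu
  bupontaomwu (rule 1 does not apply)
  bupontaomwu → bufontaomwu   [intervocalic lenition]
  bufontaomwu → bufonteomwu   [vowel merger]
  bufonteomwu → bufonteomvu   [unconditioned shift]
  bufonteomvu → bufonteomv   [apocope]
  giving Palena bufonteomv.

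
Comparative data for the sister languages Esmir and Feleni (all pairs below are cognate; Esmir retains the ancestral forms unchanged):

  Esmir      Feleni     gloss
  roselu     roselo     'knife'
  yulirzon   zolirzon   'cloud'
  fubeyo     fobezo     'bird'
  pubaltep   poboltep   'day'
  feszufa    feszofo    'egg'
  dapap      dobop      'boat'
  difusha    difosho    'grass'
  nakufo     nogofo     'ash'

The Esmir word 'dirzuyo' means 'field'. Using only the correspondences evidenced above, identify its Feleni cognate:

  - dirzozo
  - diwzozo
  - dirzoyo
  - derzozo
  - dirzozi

dirzozo

yulirzon ~ zolirzon, difusha ~ difosho — Esmir u corresponds to Feleni o after a consonant, before a consonant other than r, m, n, p, b, f, v.
fubeyo ~ fobezo — Esmir y corresponds to Feleni z between vowels (before a back vowel).
Applying these to Esmir 'dirzuyo':
  dirzuyo → dirzoyo   (u→o after a consonant, before a consonant other than r, m, n, p, b, f, v)
  dirzoyo → dirzozo   (y→z between vowels (before a back vowel))
So the Feleni cognate is 'dirzozo'.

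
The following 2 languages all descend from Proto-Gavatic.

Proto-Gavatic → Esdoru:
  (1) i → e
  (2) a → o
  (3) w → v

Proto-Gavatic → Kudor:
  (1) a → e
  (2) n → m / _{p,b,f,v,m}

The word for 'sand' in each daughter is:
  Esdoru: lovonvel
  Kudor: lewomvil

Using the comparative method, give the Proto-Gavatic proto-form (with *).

*lawonvil

Position 3: Esdoru has v, Kudor has w. Kudor preserves w here (none of its changes turn any other segment into w), so the proto-segment is *w.
Position 7: Esdoru has e, Kudor has i. Kudor preserves i here (none of its changes turn any other segment into i), so the proto-segment is *i.
Position 5: Esdoru has n, Kudor has m. Esdoru preserves n here (none of its changes turn any other segment into n), so the proto-segment is *n.
Verify the candidate proto-form against each daughter:
Esdoru: *lawonvil
  lawonvil → lawonvel   [vowel merger]
  lawonvel → lowonvel   [vowel merger]
  lowonvel → lovonvel   [unconditioned shift]
  giving Esdoru lovonvel.
Kudor: *lawonvil
  lawonvil → lewonvil   [vowel merger]
  lewonvil → lewomvil   [nasal place assimilation]
  giving Kudor lewomvil.
Only *lawonvil yields all of Esdoru lovonvel, Kudor lewomvil.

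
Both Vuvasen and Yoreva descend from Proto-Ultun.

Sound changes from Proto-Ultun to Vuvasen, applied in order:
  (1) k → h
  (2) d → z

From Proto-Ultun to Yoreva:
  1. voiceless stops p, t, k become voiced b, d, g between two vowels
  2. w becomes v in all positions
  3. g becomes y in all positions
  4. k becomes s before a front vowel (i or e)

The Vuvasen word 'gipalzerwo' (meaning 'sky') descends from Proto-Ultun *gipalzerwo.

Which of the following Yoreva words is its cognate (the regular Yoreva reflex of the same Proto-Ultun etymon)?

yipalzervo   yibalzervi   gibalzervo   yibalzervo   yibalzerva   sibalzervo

Yoreva: start from *gipalzerwo.
  rule 1 (intervocalic voicing): gipalzerwo → gibalzerwo
  rule 2 (unconditioned shift): gibalzerwo → gibalzervo
  rule 3 (unconditioned shift): gibalzervo → yibalzervo
  rule 4: no change — yibalzervo
  ⇒ Yoreva yibalzervo

yibalzervo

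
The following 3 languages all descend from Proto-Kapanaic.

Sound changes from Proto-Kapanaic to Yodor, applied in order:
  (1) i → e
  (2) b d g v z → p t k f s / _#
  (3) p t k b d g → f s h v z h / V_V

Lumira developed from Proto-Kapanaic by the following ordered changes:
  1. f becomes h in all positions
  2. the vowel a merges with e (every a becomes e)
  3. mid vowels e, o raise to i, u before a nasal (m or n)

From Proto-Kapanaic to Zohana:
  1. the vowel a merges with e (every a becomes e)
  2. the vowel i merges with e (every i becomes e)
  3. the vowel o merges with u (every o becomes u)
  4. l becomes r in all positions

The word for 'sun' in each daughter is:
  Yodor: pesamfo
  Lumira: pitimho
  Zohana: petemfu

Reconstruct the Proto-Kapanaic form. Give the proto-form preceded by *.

Position 7: Yodor has o, Lumira has o, Zohana has u. Yodor preserves o here (none of its changes turn any other segment into o), so the proto-segment is *o.
Position 2: Yodor has e, Lumira has i, Zohana has e. Taking the neighbouring segments as reconstructed: Yodor e could go back to *e or *i; Lumira i can only go back to *i; Zohana e could go back to *a or *e or *i — the one source consistent with every daughter is *i.
Position 3: Yodor has s, Lumira has t, Zohana has t. Lumira preserves t here (none of its changes turn any other segment into t), so the proto-segment is *t.
This points to *pitamfo. Verify forward in each daughter:
Yodor: *pitamfo > petamfo > pesamfo  (by vowel merger, intervocalic lenition)
Lumira: *pitamfo > pitamho > pitemho > pitimho  (by unconditioned shift, vowel merger, pre-nasal raising)
Zohana: start from *pitamfo.
  rule 1 (vowel merger): pitamfo → pitemfo
  rule 2 (vowel merger): pitemfo → petemfo
  rule 3 (vowel merger): petemfo → petemfu
  rule 4: no change — petemfu
  ⇒ Zohana petemfu
No other proto-form is consistent with every reflex, so the reconstruction is *pitamfo.

*pitamfo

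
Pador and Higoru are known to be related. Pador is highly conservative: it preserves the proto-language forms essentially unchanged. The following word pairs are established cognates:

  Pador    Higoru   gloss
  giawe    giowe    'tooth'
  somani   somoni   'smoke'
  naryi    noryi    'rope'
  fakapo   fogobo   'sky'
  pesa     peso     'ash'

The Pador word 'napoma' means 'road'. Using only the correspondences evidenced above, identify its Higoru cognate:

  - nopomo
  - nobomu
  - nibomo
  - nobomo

fakapo ~ fogobo — Pador a corresponds to Higoru o after a consonant, before a labial obstruent.
fakapo ~ fogobo — Pador p corresponds to Higoru b between vowels (before a back vowel).
pesa ~ peso — Pador a corresponds to Higoru o word-finally.
Applying these to Pador 'napoma':
  napoma → nopoma   (a→o after a consonant, before a labial obstruent)
  nopoma → noboma   (p→b between vowels (before a back vowel))
  noboma → nobomo   (a→o word-finally)
So the Higoru cognate is 'nobomo'.

nobomo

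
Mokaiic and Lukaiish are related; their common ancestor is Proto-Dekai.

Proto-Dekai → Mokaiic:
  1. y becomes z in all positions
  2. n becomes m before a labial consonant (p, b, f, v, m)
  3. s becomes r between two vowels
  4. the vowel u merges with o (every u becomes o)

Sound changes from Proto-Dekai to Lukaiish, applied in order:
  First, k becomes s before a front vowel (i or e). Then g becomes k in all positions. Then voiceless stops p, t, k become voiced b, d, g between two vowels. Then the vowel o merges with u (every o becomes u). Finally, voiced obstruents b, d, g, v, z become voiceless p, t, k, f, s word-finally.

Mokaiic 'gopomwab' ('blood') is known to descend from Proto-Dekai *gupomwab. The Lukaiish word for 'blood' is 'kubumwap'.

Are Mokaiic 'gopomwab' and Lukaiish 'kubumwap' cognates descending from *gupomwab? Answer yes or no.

Derive the expected Lukaiish reflex of *gupomwab:
Lukaiish: start from *gupomwab.
  rule 1: no change — gupomwab
  rule 2 (unconditioned shift): gupomwab → kupomwab
  rule 3 (intervocalic voicing): kupomwab → kubomwab
  rule 4 (vowel merger): kubomwab → kubumwab
  rule 5 (final devoicing): kubumwab → kubumwap
  ⇒ Lukaiish kubumwap
Lukaiish 'kubumwap' matches the regular reflex exactly, so the pair is cognate.

yes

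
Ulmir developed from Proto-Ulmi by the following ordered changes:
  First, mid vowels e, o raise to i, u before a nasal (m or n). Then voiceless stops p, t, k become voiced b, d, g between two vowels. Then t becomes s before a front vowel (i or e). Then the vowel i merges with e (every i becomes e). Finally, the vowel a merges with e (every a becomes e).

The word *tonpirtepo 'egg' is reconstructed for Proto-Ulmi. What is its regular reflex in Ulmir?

Ulmir: *tonpirtepo > tunpirtepo > tunpirtebo > tunpirsebo > tunpersebo  (by pre-nasal raising, intervocalic voicing, palatalisation, vowel merger)

tunpersebo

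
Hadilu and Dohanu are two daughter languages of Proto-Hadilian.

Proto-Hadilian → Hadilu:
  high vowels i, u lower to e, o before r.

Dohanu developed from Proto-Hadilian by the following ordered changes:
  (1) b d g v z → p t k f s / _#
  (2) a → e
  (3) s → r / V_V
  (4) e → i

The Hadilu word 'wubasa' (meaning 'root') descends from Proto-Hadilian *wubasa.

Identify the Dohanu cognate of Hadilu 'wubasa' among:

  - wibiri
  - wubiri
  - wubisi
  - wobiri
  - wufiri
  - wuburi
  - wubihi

Dohanu: *wubasa > wubese > wubere > wubiri  (by vowel merger, rhotacism, vowel merger)

wubiri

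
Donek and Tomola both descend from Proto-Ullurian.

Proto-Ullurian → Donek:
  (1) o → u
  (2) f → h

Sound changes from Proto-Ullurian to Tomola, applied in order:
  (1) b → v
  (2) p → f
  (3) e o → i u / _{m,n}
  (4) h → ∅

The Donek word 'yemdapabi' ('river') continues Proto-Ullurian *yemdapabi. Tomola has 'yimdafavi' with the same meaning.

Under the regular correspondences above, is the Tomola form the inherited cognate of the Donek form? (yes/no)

Derive the expected Tomola reflex of *yemdapabi:
Tomola: *yemdapabi
  yemdapabi → yemdapavi   [unconditioned shift]
  yemdapavi → yemdafavi   [unconditioned shift]
  yemdafavi → yimdafavi   [pre-nasal raising]
  yimdafavi (rule 4 does not apply)
  giving Tomola yimdafavi.
Tomola 'yimdafavi' matches the regular reflex exactly, so the pair is cognate.

yes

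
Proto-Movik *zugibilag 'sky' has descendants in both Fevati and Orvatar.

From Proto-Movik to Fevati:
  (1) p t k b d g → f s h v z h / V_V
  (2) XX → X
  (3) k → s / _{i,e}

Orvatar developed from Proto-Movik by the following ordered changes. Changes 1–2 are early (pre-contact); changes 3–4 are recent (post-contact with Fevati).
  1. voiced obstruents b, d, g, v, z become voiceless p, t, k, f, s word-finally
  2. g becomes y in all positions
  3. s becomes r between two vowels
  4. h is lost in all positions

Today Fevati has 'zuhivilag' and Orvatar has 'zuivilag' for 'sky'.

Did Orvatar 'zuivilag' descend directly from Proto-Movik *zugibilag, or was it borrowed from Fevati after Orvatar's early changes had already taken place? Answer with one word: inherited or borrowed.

If inherited, *zugibilag would pass through all of Orvatar's changes:
Orvatar: *zugibilag
  zugibilag → zugibilak   [final devoicing]
  zugibilak → zuyibilak   [unconditioned shift]
  zuyibilak (rule 3 does not apply)
  zuyibilak (rule 4 does not apply)
  giving Orvatar zuyibilak.
If borrowed from Fevati 'zuhivilag' after the early changes, it would undergo only the recent ones:
  rule 3 (rhotacism): no change (zuhivilag)
  rule 4 (h-loss): zuhivilag → zuivilag
  ⇒ as a loan: zuivilag
Orvatar 'zuivilag' matches the loan outcome 'zuivilag', not the inherited 'zuyibilak' — it skipped the early Orvatar changes, so it was borrowed from Fevati.

borrowed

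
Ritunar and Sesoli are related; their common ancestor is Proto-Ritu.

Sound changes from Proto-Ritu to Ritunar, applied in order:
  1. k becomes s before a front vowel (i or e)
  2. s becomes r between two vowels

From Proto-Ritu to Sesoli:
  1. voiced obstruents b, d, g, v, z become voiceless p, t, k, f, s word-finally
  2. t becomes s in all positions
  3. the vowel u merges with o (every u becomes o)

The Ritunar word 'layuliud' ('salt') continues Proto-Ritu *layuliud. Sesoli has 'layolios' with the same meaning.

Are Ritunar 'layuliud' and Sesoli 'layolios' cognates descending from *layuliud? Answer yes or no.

yes

Derive the expected Sesoli reflex of *layuliud:
Sesoli: *layuliud
  layuliud → layuliut   [final devoicing]
  layuliut → layulius   [unconditioned shift]
  layulius → layolios   [vowel merger]
  giving Sesoli layolios.
Sesoli 'layolios' matches the regular reflex exactly, so the pair is cognate.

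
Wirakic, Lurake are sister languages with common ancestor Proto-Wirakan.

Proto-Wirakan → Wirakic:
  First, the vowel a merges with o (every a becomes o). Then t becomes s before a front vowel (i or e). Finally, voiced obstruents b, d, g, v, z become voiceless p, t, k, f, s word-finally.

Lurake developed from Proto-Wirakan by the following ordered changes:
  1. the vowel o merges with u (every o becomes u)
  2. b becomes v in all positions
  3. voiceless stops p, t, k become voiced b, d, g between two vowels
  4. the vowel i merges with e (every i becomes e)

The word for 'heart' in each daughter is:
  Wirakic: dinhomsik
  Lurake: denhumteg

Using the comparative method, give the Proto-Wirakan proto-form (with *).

Position 8: Wirakic has i, Lurake has e. Wirakic preserves i here (none of its changes turn any other segment into i), so the proto-segment is *i.
Position 2: Wirakic has i, Lurake has e. Wirakic preserves i here (none of its changes turn any other segment into i), so the proto-segment is *i.
Position 5: Wirakic has o, Lurake has u. Taking the neighbouring segments as reconstructed: Wirakic o could go back to *a or *o; Lurake u could go back to *o or *u — the one source consistent with every daughter is *o.
Verify the candidate proto-form against each daughter:
Wirakic: start from *dinhomtig.
  rule 1: no change — dinhomtig
  rule 2 (palatalisation): dinhomtig → dinhomsig
  rule 3 (final devoicing): dinhomsig → dinhomsik
  ⇒ Wirakic dinhomsik
Lurake: start from *dinhomtig.
  rule 1 (vowel merger): dinhomtig → dinhumtig
  rule 2: no change — dinhumtig
  rule 3: no change — dinhumtig
  rule 4 (vowel merger): dinhumtig → denhumteg
  ⇒ Lurake denhumteg
No other proto-form is consistent with every reflex, so the reconstruction is *dinhomtig.

*dinhomtig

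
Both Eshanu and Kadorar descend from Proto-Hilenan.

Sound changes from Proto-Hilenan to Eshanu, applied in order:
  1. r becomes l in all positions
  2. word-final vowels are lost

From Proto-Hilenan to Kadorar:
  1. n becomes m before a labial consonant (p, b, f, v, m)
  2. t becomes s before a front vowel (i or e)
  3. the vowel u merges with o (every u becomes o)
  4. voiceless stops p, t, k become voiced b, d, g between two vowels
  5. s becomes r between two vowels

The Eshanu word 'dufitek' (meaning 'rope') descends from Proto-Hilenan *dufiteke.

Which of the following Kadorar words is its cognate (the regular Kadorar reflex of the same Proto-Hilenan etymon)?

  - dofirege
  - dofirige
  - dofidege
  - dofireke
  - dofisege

Kadorar: start from *dufiteke.
  rule 1: no change — dufiteke
  rule 2 (palatalisation): dufiteke → dufiseke
  rule 3 (vowel merger): dufiseke → dofiseke
  rule 4 (intervocalic voicing): dofiseke → dofisege
  rule 5 (rhotacism): dofisege → dofirege
  ⇒ Kadorar dofirege
The other candidates each miss or misapply at least one Kadorar change.

dofirege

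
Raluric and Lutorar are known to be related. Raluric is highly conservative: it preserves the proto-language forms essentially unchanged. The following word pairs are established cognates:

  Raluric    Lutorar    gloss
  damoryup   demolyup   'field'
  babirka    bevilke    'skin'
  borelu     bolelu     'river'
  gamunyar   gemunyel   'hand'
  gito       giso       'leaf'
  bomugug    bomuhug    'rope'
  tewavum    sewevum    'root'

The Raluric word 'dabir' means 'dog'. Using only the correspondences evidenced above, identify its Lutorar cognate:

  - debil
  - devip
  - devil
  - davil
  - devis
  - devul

devil

babirka ~ bevilke — Raluric a corresponds to Lutorar e after a consonant, before a labial obstruent.
babirka ~ bevilke — Raluric b corresponds to Lutorar v between vowels (before a front vowel).
gamunyar ~ gemunyel — Raluric r corresponds to Lutorar l word-finally.
Applying these to Raluric 'dabir':
  dabir → debir   (a→e after a consonant, before a labial obstruent)
  debir → devir   (b→v between vowels (before a front vowel))
  devir → devil   (r→l word-finally)
So the Lutorar cognate is 'devil'.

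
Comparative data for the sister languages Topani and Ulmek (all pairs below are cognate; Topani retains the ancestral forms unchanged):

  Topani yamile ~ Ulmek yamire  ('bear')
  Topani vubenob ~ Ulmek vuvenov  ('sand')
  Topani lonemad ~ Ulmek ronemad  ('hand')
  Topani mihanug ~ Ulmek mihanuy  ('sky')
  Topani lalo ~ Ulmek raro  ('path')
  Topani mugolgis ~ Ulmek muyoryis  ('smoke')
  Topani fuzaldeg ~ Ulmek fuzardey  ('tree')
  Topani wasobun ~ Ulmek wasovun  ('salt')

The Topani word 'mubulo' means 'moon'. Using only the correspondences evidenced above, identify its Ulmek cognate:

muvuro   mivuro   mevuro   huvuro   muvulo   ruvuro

wasobun ~ wasovun — Topani b corresponds to Ulmek v between vowels (before a back vowel).
lalo ~ raro — Topani l corresponds to Ulmek r between vowels (before a back vowel).
Applying these to Topani 'mubulo':
  mubulo → muvulo   (b→v between vowels (before a back vowel))
  muvulo → muvuro   (l→r between vowels (before a back vowel))
So the Ulmek cognate is 'muvuro'.

muvuro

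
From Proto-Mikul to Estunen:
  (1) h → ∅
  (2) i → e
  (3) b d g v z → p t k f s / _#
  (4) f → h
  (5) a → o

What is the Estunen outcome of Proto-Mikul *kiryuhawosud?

Estunen: *kiryuhawosud > kiryuawosud > keryuawosud > keryuawosut > keryuowosut  (by h-loss, vowel merger, final devoicing, vowel merger)

keryuowosut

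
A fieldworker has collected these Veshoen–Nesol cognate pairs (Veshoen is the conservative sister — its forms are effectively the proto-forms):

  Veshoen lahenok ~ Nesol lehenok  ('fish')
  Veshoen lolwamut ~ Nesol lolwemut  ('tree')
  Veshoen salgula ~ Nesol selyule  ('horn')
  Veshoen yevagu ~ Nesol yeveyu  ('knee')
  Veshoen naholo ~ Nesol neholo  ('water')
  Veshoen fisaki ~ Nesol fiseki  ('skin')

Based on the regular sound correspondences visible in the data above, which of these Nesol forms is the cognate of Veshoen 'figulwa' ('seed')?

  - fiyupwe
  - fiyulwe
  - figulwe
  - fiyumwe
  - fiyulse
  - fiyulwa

fiyulwe

yevagu ~ yeveyu — Veshoen g corresponds to Nesol y between vowels (before a back vowel).
salgula ~ selyule — Veshoen a corresponds to Nesol e word-finally.
Applying these to Veshoen 'figulwa':
  figulwa → fiyulwa   (g→y between vowels (before a back vowel))
  fiyulwa → fiyulwe   (a→e word-finally)
So the Nesol cognate is 'fiyulwe'.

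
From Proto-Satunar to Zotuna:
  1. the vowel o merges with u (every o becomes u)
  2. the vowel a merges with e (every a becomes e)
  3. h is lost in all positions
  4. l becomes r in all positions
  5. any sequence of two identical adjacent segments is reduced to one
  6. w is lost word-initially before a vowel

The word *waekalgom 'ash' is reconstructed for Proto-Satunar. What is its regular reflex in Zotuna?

Zotuna: *waekalgom
  waekalgom → waekalgum   [vowel merger]
  waekalgum → weekelgum   [vowel merger]
  weekelgum (rule 3 does not apply)
  weekelgum → weekergum   [unconditioned shift]
  weekergum → wekergum   [degemination]
  wekergum → ekergum   [glide loss]
  giving Zotuna ekergum.

ekergum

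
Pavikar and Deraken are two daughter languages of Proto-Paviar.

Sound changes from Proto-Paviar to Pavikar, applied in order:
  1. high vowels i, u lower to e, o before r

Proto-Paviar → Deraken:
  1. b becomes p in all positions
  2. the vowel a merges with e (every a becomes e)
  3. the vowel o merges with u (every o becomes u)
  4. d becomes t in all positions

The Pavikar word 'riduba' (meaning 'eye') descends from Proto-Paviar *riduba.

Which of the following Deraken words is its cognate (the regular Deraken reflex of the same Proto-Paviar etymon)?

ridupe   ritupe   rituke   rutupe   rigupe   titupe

ritupe

Deraken: start from *riduba.
  rule 1 (unconditioned shift): riduba → ridupa
  rule 2 (vowel merger): ridupa → ridupe
  rule 3: no change — ridupe
  rule 4 (unconditioned shift): ridupe → ritupe
  ⇒ Deraken ritupe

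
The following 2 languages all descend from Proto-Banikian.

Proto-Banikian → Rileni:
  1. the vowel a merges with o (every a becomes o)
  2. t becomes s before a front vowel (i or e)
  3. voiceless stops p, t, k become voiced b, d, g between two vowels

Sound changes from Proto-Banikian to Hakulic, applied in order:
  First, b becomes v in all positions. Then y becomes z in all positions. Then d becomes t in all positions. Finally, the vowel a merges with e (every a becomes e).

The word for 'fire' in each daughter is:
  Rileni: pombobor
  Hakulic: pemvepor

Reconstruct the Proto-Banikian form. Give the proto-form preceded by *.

Position 6: Rileni has b, Hakulic has p. Hakulic preserves p here (none of its changes turn any other segment into p), so the proto-segment is *p.
Position 4: Rileni has b, Hakulic has v. Taking the neighbouring segments as reconstructed: Rileni b can only go back to *b; Hakulic v could go back to *b or *v — the one source consistent with every daughter is *b.
Position 2: Rileni has o, Hakulic has e. Taking the neighbouring segments as reconstructed: Rileni o could go back to *a or *o; Hakulic e could go back to *a or *e — the one source consistent with every daughter is *a.
Continuing position by position gives *pambapor; check it forward:
Rileni: *pambapor
  pambapor → pombopor   [vowel merger]
  pombopor (rule 2 does not apply)
  pombopor → pombobor   [intervocalic voicing]
  giving Rileni pombobor.
Hakulic: start from *pambapor.
  rule 1 (unconditioned shift): pambapor → pamvapor
  rule 2: no change — pamvapor
  rule 3: no change — pamvapor
  rule 4 (vowel merger): pamvapor → pemvepor
  ⇒ Hakulic pemvepor
Only *pambapor yields all of Rileni pombobor, Hakulic pemvepor.

*pambapor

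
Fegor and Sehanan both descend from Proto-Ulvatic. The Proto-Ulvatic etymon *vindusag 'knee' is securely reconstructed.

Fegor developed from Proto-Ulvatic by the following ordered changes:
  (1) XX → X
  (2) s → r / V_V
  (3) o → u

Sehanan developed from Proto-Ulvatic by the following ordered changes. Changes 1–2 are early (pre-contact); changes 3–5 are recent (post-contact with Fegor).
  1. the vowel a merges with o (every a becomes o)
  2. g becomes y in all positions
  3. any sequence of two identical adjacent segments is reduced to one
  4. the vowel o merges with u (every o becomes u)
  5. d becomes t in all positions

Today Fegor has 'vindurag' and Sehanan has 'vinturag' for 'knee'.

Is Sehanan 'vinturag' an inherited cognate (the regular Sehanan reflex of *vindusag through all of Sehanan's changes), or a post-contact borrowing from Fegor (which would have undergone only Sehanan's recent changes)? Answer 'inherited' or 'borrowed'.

borrowed

If inherited, *vindusag would pass through all of Sehanan's changes:
Sehanan: *vindusag > vindusog > vindusoy > vindusuy > vintusuy  (by vowel merger, unconditioned shift, vowel merger, unconditioned shift)
If borrowed from Fegor 'vindurag' after the early changes, it would undergo only the recent ones:
  rule 3 (degemination): no change (vindurag)
  rule 4 (vowel merger): no change (vindurag)
  rule 5 (unconditioned shift): vindurag → vinturag
  ⇒ as a loan: vinturag
Sehanan 'vinturag' matches the loan outcome 'vinturag', not the inherited 'vintusuy' — it skipped the early Sehanan changes, so it was borrowed from Fegor.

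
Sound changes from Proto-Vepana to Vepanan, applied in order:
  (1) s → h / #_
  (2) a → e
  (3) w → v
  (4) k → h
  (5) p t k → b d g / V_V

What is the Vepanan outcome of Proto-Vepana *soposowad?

hobosoved

Vepanan: *soposowad
  soposowad → hoposowad   [debuccalisation]
  hoposowad → hoposowed   [vowel merger]
  hoposowed → hoposoved   [unconditioned shift]
  hoposoved (rule 4 does not apply)
  hoposoved → hobosoved   [intervocalic voicing]
  giving Vepanan hobosoved.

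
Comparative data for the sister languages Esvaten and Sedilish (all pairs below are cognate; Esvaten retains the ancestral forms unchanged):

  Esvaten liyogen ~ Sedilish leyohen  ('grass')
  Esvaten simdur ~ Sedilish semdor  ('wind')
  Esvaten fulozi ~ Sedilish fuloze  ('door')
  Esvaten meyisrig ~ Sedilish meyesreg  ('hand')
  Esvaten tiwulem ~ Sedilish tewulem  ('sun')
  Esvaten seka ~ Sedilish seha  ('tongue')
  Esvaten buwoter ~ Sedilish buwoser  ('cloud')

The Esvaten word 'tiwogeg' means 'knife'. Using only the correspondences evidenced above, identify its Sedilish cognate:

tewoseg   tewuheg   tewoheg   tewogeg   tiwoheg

liyogen ~ leyohen, meyisrig ~ meyesreg — Esvaten i corresponds to Sedilish e after a consonant, before a consonant other than r, m, n, p, b, f, v.
liyogen ~ leyohen — Esvaten g corresponds to Sedilish h between vowels (before a front vowel).
Applying these to Esvaten 'tiwogeg':
  tiwogeg → tewogeg   (i→e after a consonant, before a consonant other than r, m, n, p, b, f, v)
  tewogeg → tewoheg   (g→h between vowels (before a front vowel))
So the Sedilish cognate is 'tewoheg'.

tewoheg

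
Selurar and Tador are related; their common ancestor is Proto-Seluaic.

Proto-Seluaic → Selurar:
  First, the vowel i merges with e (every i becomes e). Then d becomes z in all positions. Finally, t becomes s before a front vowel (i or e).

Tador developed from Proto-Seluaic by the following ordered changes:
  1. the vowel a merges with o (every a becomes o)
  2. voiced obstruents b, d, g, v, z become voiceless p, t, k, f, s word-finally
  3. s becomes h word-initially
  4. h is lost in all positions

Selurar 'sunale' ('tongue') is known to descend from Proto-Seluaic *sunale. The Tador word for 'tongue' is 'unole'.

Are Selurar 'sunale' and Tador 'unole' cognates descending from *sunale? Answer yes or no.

Derive the expected Tador reflex of *sunale:
Tador: *sunale
  sunale → sunole   [vowel merger]
  sunole (rule 2 does not apply)
  sunole → hunole   [debuccalisation]
  hunole → unole   [h-loss]
  giving Tador unole.
Tador 'unole' matches the regular reflex exactly, so the pair is cognate.

yes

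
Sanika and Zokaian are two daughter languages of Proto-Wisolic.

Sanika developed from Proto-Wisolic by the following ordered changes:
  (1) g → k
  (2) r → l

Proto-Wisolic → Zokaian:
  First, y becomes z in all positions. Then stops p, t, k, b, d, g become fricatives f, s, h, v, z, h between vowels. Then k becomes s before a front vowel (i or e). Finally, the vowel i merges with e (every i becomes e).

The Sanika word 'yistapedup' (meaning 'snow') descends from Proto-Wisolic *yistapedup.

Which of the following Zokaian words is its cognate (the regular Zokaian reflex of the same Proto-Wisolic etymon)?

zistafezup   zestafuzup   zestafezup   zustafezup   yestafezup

zestafezup

Zokaian: start from *yistapedup.
  rule 1 (unconditioned shift): yistapedup → zistapedup
  rule 2 (intervocalic lenition): zistapedup → zistafezup
  rule 3: no change — zistafezup
  rule 4 (vowel merger): zistafezup → zestafezup
  ⇒ Zokaian zestafezup
Only 'zestafezup' matches the regular Zokaian development of *yistapedup.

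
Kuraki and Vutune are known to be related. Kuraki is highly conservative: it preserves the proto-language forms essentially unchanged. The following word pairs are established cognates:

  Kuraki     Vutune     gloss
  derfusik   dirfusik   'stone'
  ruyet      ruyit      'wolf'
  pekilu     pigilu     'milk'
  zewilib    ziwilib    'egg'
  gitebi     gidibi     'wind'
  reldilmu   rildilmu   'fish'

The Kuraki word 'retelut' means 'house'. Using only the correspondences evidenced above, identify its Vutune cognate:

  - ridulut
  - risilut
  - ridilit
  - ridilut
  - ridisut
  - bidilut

ruyet ~ ruyit, pekilu ~ pigilu — Kuraki e corresponds to Vutune i after a consonant, before a consonant other than r, m, n, p, b, f, v.
gitebi ~ gidibi — Kuraki t corresponds to Vutune d between vowels (before a front vowel).
Applying these to Kuraki 'retelut':
  retelut → ritelut   (e→i after a consonant, before a consonant other than r, m, n, p, b, f, v)
  ritelut → ridelut   (t→d between vowels (before a front vowel))
  ridelut → ridilut   (e→i after a consonant, before a consonant other than r, m, n, p, b, f, v)
So the Vutune cognate is 'ridilut'.

ridilut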